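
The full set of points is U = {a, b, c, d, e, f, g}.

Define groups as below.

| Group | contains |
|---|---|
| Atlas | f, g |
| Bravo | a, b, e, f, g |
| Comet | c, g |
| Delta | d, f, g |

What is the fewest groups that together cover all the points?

3

Bravo and Comet and Delta together: Bravo ∪ Comet ∪ Delta = {a, b, c, d, e, f, g} — every point is covered.
Only Bravo contains a, so Bravo is forced; the remaining 2 points need at least 2 more groups (each remaining group adds at most 1) — so at least 3 groups are needed, and 3 is optimal.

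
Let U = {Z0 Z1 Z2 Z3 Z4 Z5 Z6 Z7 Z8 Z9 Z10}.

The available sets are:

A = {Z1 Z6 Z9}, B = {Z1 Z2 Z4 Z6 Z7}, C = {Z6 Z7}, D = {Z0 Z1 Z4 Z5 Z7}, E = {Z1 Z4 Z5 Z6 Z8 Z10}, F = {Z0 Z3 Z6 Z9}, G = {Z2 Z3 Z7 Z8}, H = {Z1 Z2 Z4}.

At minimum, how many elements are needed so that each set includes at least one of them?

3

T = {Z4, Z7, Z9} meets every set (each contains at least one member of T), and |T| = 3.
No choice of 2 elements meets every set, so 3 is the minimum.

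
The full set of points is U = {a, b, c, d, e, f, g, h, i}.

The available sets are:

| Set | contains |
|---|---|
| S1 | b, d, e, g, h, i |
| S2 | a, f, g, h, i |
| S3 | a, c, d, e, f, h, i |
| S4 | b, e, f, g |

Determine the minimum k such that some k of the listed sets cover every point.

2

S1 and S3 together: S1 ∪ S3 = {a, b, c, d, e, f, g, h, i} — every point is covered.
No single set has all 9 points (the largest, S3, has 7), so 2 is optimal.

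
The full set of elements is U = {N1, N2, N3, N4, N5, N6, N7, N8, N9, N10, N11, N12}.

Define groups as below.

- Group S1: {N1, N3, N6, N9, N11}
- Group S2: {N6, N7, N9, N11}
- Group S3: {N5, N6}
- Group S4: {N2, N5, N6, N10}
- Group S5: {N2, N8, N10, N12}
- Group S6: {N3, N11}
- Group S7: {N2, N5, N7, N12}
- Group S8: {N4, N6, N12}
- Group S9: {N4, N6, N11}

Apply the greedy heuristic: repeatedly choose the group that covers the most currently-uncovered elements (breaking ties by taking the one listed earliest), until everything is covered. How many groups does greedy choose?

Greedy: pick S1 (covers 5 new) → pick S5 (covers 4 new) → pick S7 (covers 2 new) → pick S8 (covers 1 new). Total picks: 4.

4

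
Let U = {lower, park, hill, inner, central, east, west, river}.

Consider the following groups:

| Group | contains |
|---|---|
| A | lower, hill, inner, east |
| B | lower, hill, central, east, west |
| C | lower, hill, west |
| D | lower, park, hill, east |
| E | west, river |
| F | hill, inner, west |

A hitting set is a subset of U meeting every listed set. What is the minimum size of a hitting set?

2

The 2 elements {hill, river} hit every group.
The groups D, E are pairwise disjoint, so any hitting set needs a separate element for each — at least 2. Hence 2 is optimal.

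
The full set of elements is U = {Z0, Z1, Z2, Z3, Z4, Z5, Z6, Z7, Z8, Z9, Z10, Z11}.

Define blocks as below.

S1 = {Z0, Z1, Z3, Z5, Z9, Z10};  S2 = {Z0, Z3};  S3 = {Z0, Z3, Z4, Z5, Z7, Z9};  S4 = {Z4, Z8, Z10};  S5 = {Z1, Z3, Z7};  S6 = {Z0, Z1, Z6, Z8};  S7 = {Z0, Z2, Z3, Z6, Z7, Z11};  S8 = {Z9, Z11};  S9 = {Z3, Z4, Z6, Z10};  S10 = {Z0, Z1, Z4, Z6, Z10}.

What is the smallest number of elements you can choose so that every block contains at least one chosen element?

4

H = {Z3, Z6, Z8, Z11} meets every block (each contains at least one member of H), and |H| = 4.
No choice of 3 elements meets every block, so 4 is the minimum.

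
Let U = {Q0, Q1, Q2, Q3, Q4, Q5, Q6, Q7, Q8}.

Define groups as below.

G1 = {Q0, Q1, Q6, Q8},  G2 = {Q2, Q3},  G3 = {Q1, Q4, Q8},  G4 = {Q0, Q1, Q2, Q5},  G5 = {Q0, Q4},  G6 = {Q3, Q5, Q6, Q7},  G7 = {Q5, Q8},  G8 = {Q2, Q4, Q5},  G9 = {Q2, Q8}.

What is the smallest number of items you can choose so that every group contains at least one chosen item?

4

The 4 items {Q2, Q4, Q7, Q8} hit every group.
No choice of 3 items meets every group, so 4 is the minimum.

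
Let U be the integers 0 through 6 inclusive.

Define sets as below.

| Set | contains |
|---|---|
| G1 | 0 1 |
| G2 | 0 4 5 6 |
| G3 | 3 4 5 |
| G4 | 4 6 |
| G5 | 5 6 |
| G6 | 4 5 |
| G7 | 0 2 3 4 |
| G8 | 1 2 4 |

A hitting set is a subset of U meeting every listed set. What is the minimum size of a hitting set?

H = {0, 4, 6} meets every set (each contains at least one member of H), and |H| = 3.
No choice of 2 elements meets every set, so 3 is the minimum.

3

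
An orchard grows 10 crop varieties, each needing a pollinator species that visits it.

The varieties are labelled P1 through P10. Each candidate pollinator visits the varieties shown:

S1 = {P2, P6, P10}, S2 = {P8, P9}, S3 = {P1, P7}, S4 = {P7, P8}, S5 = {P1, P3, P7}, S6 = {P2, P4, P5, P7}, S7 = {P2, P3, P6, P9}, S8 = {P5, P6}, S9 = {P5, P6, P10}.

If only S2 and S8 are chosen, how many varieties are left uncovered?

Union of S2, S8 = {P5, P6, P8, P9}.
Not covered: P1, P2, P3, P4, P7, P10 — 6 varieties.

6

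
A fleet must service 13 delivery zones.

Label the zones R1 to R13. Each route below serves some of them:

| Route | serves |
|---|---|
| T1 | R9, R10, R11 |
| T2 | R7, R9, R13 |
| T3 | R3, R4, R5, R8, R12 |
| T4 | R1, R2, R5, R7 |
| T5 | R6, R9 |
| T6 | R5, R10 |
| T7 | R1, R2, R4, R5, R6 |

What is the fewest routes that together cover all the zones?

T1 and T2 and T3 and T7 together: T1 ∪ T2 ∪ T3 ∪ T7 = {R1, R2, R3, R4, R5, R6, R7, R8, R9, R10, R11, R12, R13} — every zone is covered.
Only T3 contains R3, so T3 is forced; the remaining 8 zones need at least 3 more routes (each remaining route adds at most 3) — so at least 4 routes are needed, and 4 is optimal.

4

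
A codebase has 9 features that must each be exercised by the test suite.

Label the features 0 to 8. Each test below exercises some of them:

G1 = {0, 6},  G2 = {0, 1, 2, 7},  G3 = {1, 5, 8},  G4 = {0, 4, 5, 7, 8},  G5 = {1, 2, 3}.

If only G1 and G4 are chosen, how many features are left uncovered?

Union of G1, G4 = {0, 4, 5, 6, 7, 8}.
Not covered: 1, 2, 3 — 3 features.

3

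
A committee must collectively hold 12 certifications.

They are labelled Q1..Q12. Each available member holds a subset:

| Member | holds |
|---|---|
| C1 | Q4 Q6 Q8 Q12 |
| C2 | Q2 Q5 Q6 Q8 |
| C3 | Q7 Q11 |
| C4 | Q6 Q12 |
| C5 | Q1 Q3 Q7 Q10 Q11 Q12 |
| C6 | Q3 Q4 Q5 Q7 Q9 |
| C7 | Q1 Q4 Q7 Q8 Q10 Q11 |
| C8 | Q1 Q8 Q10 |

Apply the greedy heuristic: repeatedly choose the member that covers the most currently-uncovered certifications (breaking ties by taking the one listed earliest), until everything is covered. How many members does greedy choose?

3

Greedy: pick C5 (covers 6 new) → pick C2 (covers 4 new) → pick C6 (covers 2 new). Total picks: 3.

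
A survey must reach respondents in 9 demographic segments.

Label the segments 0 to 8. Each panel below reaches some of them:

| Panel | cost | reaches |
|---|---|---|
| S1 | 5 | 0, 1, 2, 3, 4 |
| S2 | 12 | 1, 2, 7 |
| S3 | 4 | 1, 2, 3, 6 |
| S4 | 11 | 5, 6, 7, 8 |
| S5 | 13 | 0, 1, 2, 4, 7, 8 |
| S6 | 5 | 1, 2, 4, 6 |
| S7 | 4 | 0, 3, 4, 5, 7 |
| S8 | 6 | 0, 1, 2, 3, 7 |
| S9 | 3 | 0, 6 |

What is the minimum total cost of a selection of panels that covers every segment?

16

S1, S4 together cover every segment (S1 ∪ S4 = {0, 1, 2, 3, 4, 5, 6, 7, 8}); total cost 5 + 11 = 16.
The greedy pick S7, S3, S4 costs 19; no covering selection beats 16.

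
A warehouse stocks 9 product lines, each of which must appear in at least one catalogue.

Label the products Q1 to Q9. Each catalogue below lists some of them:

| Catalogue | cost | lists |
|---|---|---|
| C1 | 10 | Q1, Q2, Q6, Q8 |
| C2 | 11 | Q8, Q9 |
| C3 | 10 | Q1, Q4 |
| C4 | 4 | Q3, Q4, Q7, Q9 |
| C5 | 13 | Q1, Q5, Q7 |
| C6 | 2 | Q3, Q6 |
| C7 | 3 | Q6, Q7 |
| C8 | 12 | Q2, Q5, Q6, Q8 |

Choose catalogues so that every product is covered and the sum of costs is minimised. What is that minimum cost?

26

C1, C4, C8 together cover every product (C1 ∪ C4 ∪ C8 = {Q1, Q2, Q3, Q4, Q5, Q6, Q7, Q8, Q9}); total cost 10 + 4 + 12 = 26.
The greedy pick C4, C6, C1, C8 costs 28; no covering selection beats 26.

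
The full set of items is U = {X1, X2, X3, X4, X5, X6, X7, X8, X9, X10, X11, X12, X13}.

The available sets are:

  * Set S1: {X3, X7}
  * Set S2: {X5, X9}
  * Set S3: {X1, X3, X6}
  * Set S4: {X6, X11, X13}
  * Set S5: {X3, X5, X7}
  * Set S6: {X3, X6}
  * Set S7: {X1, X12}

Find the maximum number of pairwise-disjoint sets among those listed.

4

S1, S2, S4, S7 are pairwise disjoint (S1={X3,X7}; S2={X5,X9}; S4={X6,X11,X13}; S7={X1,X12}).
Every remaining set overlaps one of these, and no 5 of the listed sets are pairwise disjoint, so 4 is the maximum.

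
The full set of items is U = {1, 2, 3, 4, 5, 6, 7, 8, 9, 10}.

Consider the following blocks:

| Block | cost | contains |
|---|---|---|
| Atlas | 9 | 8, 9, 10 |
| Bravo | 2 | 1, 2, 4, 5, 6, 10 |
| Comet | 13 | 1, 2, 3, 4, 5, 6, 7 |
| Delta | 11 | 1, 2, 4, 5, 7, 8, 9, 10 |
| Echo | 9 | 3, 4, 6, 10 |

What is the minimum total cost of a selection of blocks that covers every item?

20

Delta, Echo together cover every item (Delta ∪ Echo = {1, 2, 3, 4, 5, 6, 7, 8, 9, 10}); total cost 11 + 9 = 20.
The greedy pick Bravo, Delta, Echo costs 22; no covering selection beats 20.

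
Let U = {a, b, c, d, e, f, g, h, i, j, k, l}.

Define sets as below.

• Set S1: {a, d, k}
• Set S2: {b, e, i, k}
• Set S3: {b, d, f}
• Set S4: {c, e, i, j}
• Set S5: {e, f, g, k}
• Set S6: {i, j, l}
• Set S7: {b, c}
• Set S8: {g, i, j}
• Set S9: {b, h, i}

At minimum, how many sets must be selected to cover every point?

5

S1, S4, S5, S6, and S9 cover everything between them: the union {a, b, c, d, e, f, g, h, i, j, k, l} is all of U.
No 4 of the 9 sets cover everything (all 126 combinations miss at least one point), so 5 is optimal.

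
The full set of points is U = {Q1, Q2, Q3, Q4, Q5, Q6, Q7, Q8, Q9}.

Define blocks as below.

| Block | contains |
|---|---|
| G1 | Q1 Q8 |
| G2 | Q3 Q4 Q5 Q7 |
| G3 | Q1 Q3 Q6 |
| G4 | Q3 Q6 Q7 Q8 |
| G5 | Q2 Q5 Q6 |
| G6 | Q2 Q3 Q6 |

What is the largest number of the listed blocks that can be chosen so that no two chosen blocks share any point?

G1, G6 are pairwise disjoint (G1={Q1,Q8}; G6={Q2,Q3,Q6}).
Every remaining block overlaps one of these, and no 3 of the listed blocks are pairwise disjoint, so 2 is the maximum.

2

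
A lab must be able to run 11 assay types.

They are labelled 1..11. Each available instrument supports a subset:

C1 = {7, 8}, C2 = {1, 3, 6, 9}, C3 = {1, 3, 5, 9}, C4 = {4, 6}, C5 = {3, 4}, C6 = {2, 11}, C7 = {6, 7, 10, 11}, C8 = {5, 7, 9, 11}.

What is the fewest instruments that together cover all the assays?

Take {C1, C3, C5, C6, C7}. Their union is {1, 2, 3, 4, 5, 6, 7, 8, 9, 10, 11}, which is all 11 assays.
No 4 of the 8 instruments cover everything (all 70 combinations miss at least one assay), so 5 is optimal.

5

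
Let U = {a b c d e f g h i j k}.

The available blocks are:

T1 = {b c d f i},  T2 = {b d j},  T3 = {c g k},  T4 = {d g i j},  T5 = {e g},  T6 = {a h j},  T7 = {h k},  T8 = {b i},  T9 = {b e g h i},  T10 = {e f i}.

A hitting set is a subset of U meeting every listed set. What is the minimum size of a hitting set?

The 4 points {b, e, j, k} hit every block.
No choice of 3 points meets every block, so 4 is the minimum.

4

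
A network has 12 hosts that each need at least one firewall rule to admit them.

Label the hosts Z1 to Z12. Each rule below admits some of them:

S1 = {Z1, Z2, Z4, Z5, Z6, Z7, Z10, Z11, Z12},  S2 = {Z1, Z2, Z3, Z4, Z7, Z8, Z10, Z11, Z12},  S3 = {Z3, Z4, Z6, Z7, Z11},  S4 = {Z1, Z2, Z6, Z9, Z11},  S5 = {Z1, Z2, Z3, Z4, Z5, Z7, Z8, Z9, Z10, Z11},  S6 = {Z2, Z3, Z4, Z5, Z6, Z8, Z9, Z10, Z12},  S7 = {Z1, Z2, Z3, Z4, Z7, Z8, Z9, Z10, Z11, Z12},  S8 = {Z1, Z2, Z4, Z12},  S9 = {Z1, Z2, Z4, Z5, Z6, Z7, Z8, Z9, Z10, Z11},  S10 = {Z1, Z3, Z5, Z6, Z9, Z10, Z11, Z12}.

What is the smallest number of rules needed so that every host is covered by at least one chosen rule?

S7 and S9 together: S7 ∪ S9 = {Z1, Z2, Z3, Z4, Z5, Z6, Z7, Z8, Z9, Z10, Z11, Z12} — every host is covered.
No single rule has all 12 hosts (the largest, S5, has 10), so 2 is optimal.

2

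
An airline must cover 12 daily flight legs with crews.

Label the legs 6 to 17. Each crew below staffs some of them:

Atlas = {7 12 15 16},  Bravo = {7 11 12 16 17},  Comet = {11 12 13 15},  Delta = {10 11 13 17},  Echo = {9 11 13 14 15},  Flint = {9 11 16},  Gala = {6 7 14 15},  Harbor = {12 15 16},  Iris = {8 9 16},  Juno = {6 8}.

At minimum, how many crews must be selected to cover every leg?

Take {Atlas, Delta, Echo, Juno}. Their union is {6, 7, 8, 9, 10, 11, 12, 13, 14, 15, 16, 17}, which is all 12 legs.
No 3 of the 10 crews cover everything (all 120 combinations miss at least one leg), so 4 is optimal.

4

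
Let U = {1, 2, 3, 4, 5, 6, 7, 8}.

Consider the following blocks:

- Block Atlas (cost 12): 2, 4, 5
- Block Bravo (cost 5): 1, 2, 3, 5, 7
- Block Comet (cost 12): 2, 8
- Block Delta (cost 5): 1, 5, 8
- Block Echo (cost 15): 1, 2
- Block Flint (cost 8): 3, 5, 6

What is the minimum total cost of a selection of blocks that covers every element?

Atlas, Bravo, Delta, Flint together cover every element (Atlas ∪ Bravo ∪ Delta ∪ Flint = {1, 2, 3, 4, 5, 6, 7, 8}); total cost 12 + 5 + 5 + 8 = 30.
No covering selection has total cost below 30.

30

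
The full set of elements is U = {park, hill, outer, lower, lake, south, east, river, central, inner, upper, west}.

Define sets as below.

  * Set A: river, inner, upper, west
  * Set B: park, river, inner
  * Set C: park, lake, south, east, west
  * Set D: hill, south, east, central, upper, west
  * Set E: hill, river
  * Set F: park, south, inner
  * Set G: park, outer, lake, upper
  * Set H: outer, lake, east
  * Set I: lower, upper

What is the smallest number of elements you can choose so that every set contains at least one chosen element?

4

The 4 elements {outer, south, river, upper} hit every set.
The sets E, F, H, I are pairwise disjoint, so any hitting set needs a separate element for each — at least 4. Hence 4 is optimal.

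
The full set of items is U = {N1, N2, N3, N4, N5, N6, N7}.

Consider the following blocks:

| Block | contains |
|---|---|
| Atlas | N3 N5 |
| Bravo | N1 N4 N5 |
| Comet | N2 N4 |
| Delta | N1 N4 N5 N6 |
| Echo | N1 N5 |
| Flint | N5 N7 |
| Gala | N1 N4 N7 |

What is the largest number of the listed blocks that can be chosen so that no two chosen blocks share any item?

Comet, Flint are pairwise disjoint (Comet={N2,N4}; Flint={N5,N7}).
Every remaining block overlaps one of these, and no 3 of the listed blocks are pairwise disjoint, so 2 is the maximum.

2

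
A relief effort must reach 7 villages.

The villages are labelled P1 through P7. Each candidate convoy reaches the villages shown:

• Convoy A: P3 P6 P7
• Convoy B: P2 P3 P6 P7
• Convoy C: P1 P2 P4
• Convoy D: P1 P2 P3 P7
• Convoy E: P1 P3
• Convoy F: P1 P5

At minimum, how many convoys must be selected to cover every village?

B and C and F together: B ∪ C ∪ F = {P1, P2, P3, P4, P5, P6, P7} — every village is covered.
Only C contains P4, so C is forced; the remaining 4 villages need at least 2 more convoys (each remaining convoy adds at most 3) — so at least 3 convoys are needed, and 3 is optimal.

3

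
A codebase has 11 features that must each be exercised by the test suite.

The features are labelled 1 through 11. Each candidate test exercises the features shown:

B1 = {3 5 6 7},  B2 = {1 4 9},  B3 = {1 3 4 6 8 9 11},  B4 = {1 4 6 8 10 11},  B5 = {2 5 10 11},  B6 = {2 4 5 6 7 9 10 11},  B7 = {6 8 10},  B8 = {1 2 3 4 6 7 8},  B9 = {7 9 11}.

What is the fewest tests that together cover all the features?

Take {B6, B8}. Their union is {1, 2, 3, 4, 5, 6, 7, 8, 9, 10, 11}, which is all 11 features.
No single test has all 11 features (the largest, B6, has 8), so 2 is optimal.

2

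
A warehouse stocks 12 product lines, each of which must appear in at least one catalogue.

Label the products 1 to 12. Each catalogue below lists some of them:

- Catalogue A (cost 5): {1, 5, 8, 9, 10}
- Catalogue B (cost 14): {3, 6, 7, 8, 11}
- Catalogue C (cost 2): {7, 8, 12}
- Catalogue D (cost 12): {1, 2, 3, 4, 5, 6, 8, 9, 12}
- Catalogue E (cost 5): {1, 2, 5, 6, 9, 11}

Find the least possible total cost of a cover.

A, C, D, E together cover every product (A ∪ C ∪ D ∪ E = {1, 2, 3, 4, 5, 6, 7, 8, 9, 10, 11, 12}); total cost 5 + 2 + 12 + 5 = 24.
No covering selection has total cost below 24.

24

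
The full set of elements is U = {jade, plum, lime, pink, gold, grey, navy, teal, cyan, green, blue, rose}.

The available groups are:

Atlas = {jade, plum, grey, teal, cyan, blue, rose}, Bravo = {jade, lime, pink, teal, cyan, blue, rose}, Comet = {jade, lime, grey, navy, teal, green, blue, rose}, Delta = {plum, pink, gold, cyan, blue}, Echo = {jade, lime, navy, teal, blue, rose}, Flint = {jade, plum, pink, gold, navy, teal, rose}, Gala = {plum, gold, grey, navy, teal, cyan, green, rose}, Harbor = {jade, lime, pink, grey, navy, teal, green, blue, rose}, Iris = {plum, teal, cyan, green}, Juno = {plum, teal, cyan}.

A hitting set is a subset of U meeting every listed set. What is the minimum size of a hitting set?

2

The 2 elements {jade, plum} hit every group.
No single element lies in every group, so at least 2 are needed and 2 is optimal.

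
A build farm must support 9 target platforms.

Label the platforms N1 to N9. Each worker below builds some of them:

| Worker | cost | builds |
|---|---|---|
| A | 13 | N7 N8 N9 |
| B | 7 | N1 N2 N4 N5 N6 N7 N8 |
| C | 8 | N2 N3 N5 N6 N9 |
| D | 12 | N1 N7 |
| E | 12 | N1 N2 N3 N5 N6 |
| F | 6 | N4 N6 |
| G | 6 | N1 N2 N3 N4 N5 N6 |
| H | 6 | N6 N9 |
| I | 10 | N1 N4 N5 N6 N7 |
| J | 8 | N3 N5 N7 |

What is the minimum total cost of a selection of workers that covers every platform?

15

B, C together cover every platform (B ∪ C = {N1, N2, N3, N4, N5, N6, N7, N8, N9}); total cost 7 + 8 = 15.
No covering selection has total cost below 15.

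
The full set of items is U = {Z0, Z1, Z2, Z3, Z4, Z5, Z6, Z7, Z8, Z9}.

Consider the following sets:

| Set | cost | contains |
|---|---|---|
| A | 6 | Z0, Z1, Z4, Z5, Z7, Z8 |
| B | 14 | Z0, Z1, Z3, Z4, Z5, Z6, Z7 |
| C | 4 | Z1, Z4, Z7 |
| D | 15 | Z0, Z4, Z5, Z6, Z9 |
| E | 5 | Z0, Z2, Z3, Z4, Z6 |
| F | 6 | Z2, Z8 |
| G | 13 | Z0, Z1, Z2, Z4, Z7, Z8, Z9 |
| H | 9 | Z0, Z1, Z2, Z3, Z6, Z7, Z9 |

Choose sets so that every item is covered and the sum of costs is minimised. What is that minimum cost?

15

A, H together cover every item (A ∪ H = {Z0, Z1, Z2, Z3, Z4, Z5, Z6, Z7, Z8, Z9}); total cost 6 + 9 = 15.
The greedy pick A, E, H costs 20; no covering selection beats 15.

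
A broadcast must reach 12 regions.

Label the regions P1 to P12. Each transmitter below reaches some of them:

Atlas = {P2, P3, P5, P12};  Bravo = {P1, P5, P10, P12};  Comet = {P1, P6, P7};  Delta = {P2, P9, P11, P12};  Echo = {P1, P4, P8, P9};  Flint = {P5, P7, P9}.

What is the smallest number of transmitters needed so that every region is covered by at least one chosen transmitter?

Take {Atlas, Bravo, Comet, Delta, Echo}. Their union is {P1, P2, P3, P4, P5, P6, P7, P8, P9, P10, P11, P12}, which is all 12 regions.
No 4 of the 6 transmitters cover everything (all 15 combinations miss at least one region), so 5 is optimal.

5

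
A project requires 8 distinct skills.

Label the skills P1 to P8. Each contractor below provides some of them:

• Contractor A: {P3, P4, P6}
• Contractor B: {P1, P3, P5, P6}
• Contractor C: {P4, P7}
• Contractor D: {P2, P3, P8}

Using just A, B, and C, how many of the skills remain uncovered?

2

Union of A, B, C = {P1, P3, P4, P5, P6, P7}.
Not covered: P2, P8 — 2 skills.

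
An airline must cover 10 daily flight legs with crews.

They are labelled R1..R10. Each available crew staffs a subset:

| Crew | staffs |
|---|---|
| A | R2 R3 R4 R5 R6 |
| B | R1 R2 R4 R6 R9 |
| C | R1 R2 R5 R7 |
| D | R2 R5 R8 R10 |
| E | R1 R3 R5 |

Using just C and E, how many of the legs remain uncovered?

Union of C, E = {R1, R2, R3, R5, R7}.
Not covered: R4, R6, R8, R9, R10 — 5 legs.

5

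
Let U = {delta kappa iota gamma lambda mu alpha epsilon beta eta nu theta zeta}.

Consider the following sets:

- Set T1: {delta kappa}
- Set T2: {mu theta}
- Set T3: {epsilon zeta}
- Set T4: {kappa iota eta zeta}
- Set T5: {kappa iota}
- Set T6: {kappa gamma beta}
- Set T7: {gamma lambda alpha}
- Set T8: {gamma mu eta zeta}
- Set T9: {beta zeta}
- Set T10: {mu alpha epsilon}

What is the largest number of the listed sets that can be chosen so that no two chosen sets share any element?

4

T1, T2, T3, T7 are pairwise disjoint (T1={delta,kappa}; T2={mu,theta}; T3={epsilon,zeta}; T7={gamma,lambda,alpha}).
Every remaining set overlaps one of these, and no 5 of the listed sets are pairwise disjoint, so 4 is the maximum.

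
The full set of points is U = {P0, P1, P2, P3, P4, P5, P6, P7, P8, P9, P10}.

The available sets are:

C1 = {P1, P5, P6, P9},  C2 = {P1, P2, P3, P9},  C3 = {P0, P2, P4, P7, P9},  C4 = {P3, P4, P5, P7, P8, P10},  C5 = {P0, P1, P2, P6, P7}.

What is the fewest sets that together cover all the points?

3

C3, C4, and C5 cover everything between them: the union {P0, P1, P2, P3, P4, P5, P6, P7, P8, P9, P10} is all of U.
Only C4 contains P8, so C4 is forced; the remaining 5 points need at least 2 more sets (each remaining set adds at most 4) — so at least 3 sets are needed, and 3 is optimal.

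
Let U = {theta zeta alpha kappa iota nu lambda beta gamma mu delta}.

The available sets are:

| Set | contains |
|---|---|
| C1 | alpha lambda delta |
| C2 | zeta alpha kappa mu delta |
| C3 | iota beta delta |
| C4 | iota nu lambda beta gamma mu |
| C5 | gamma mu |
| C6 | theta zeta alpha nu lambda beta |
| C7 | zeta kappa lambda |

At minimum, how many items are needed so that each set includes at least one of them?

H = {iota, lambda, mu} meets every set (each contains at least one member of H), and |H| = 3.
The sets C3, C5, C7 are pairwise disjoint, so any hitting set needs a separate item for each — at least 3. Hence 3 is optimal.

3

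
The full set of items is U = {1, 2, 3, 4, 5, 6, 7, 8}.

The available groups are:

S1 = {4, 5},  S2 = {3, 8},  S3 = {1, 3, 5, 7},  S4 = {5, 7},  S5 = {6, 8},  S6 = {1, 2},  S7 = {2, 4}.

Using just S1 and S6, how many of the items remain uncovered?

4

Union of S1, S6 = {1, 2, 4, 5}.
Not covered: 3, 6, 7, 8 — 4 items.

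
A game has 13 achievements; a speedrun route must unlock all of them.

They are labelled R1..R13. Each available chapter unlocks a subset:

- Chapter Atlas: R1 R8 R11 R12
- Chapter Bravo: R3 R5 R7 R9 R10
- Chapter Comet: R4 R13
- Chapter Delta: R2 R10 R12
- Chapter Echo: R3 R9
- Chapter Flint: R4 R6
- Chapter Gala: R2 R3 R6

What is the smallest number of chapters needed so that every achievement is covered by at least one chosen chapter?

Take {Atlas, Bravo, Comet, Gala}. Their union is {R1, R2, R3, R4, R5, R6, R7, R8, R9, R10, R11, R12, R13}, which is all 13 achievements.
Only Comet contains R13, so Comet is forced; the remaining 11 achievements need at least 3 more chapters (each remaining chapter adds at most 5) — so at least 4 chapters are needed, and 4 is optimal.

4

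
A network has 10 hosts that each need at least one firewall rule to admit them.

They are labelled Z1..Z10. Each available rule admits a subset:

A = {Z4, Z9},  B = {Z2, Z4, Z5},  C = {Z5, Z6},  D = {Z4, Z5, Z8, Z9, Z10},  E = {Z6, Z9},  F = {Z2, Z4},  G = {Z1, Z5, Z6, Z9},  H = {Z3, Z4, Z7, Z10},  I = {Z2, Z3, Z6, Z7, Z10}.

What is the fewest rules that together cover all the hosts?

3

D and G and I together: D ∪ G ∪ I = {Z1, Z2, Z3, Z4, Z5, Z6, Z7, Z8, Z9, Z10} — every host is covered.
Only G contains Z1, so G is forced; the remaining 6 hosts need at least 2 more rules (each remaining rule adds at most 4) — so at least 3 rules are needed, and 3 is optimal.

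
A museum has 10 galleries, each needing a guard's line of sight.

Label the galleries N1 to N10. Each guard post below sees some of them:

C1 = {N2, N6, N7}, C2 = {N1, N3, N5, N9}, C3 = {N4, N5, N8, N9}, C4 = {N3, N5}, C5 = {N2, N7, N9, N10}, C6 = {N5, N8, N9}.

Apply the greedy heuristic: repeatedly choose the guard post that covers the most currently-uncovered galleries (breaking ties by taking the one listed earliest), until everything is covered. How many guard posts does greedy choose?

Greedy: pick C2 (covers 4 new) → pick C1 (covers 3 new) → pick C3 (covers 2 new) → pick C5 (covers 1 new). Total picks: 4.

4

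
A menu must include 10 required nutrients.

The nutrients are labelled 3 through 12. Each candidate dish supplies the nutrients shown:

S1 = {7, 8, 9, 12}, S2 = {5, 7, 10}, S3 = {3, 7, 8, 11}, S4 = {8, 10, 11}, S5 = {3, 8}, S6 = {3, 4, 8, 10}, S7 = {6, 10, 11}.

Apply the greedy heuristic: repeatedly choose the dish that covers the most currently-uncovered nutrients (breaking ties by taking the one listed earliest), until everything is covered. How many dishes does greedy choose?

Greedy: pick S1 (covers 4 new) → pick S6 (covers 3 new) → pick S7 (covers 2 new) → pick S2 (covers 1 new). Total picks: 4.

4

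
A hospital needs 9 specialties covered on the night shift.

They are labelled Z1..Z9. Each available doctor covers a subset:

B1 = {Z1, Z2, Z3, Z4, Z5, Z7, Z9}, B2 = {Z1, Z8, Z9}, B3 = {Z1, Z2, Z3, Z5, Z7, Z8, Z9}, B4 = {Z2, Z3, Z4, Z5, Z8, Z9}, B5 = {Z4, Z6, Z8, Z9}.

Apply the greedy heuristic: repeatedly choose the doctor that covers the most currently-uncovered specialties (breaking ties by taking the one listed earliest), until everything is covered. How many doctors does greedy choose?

2

Greedy: pick B1 (covers 7 new) → pick B5 (covers 2 new). Total picks: 2.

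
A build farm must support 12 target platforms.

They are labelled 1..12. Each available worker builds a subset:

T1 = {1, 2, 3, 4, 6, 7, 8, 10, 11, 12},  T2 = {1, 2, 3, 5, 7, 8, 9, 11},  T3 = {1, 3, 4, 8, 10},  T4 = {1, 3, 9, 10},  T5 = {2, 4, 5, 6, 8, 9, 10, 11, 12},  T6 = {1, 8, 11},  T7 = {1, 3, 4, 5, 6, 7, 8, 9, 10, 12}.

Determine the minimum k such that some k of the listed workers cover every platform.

T2 and T5 together: T2 ∪ T5 = {1, 2, 3, 4, 5, 6, 7, 8, 9, 10, 11, 12} — every platform is covered.
No single worker has all 12 platforms (the largest, T1, has 10), so 2 is optimal.

2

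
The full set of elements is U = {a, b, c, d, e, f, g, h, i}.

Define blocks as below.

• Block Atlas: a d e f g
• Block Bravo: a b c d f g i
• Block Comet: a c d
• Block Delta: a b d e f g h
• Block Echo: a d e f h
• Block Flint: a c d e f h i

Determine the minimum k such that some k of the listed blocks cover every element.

2

Delta and Flint together: Delta ∪ Flint = {a, b, c, d, e, f, g, h, i} — every element is covered.
No single block has all 9 elements (the largest, Bravo, has 7), so 2 is optimal.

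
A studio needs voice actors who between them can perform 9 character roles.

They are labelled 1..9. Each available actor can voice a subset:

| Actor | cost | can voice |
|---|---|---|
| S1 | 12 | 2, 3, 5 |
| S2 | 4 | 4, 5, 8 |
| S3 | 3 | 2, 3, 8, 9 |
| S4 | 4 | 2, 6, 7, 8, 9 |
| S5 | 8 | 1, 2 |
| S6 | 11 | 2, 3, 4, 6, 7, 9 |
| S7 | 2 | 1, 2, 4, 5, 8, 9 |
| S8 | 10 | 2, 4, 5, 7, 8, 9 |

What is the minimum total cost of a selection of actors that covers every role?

S3, S4, S7 together cover every role (S3 ∪ S4 ∪ S7 = {1, 2, 3, 4, 5, 6, 7, 8, 9}); total cost 3 + 4 + 2 = 9.
No covering selection has total cost below 9.

9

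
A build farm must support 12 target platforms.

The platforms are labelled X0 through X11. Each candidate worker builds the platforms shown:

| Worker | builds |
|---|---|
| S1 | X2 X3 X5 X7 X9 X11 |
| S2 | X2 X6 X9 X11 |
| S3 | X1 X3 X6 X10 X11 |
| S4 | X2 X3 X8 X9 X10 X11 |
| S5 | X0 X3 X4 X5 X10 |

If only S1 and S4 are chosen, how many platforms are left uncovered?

4

Union of S1, S4 = {X2, X3, X5, X7, X8, X9, X10, X11}.
Not covered: X0, X1, X4, X6 — 4 platforms.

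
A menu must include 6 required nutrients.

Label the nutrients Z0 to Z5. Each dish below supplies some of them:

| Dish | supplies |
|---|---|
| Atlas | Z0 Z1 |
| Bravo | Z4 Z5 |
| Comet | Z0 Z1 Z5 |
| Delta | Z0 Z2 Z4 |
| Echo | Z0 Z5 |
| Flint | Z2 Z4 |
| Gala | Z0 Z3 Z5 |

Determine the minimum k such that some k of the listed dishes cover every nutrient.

3

Atlas and Delta and Gala together: Atlas ∪ Delta ∪ Gala = {Z0, Z1, Z2, Z3, Z4, Z5} — every nutrient is covered.
Only Gala contains Z3, so Gala is forced; the remaining 3 nutrients need at least 2 more dishes (each remaining dish adds at most 2) — so at least 3 dishes are needed, and 3 is optimal.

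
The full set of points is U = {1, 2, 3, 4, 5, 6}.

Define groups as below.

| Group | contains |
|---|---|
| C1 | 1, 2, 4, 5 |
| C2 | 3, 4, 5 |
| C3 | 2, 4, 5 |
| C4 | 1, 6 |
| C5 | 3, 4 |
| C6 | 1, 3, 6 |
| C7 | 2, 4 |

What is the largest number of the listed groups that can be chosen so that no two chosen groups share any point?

C4, C7 are pairwise disjoint (C4={1,6}; C7={2,4}).
Every remaining group overlaps one of these, and no 3 of the listed groups are pairwise disjoint, so 2 is the maximum.

2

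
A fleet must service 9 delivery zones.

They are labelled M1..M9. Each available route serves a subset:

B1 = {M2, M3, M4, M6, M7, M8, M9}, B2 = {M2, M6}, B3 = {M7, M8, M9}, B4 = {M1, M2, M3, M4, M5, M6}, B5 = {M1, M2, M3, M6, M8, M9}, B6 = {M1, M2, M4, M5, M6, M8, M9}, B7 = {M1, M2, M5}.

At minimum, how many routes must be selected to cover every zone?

Take {B1, B4}. Their union is {M1, M2, M3, M4, M5, M6, M7, M8, M9}, which is all 9 zones.
No single route has all 9 zones (the largest, B1, has 7), so 2 is optimal.

2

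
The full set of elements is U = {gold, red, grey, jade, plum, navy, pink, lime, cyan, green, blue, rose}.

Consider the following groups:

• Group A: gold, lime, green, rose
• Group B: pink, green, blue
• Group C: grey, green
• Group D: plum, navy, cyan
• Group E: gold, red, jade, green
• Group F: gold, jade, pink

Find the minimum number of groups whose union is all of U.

5

A, B, C, D, and E cover everything between them: the union {gold, red, grey, jade, plum, navy, pink, lime, cyan, green, blue, rose} is all of U.
Only C contains grey, so C is forced; the remaining 10 elements need at least 4 more groups (each remaining group adds at most 3) — so at least 5 groups are needed, and 5 is optimal.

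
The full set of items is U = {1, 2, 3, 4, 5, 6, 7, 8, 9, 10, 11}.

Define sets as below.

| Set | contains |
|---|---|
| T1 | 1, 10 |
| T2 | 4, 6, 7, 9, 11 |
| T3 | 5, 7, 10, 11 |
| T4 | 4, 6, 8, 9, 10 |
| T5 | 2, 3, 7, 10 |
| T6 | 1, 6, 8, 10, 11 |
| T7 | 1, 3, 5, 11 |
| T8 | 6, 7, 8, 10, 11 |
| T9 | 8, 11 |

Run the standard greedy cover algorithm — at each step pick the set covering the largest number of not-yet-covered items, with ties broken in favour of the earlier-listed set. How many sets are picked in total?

Greedy: pick T2 (covers 5 new) → pick T5 (covers 3 new) → pick T6 (covers 2 new) → pick T3 (covers 1 new). Total picks: 4.
(The true minimum cover uses only 3 sets, so greedy is not optimal here.)

4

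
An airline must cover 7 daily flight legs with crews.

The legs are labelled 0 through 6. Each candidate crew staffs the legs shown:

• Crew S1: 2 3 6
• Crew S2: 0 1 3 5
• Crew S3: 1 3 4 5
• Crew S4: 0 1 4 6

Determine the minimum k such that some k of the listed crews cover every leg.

3

Take {S1, S2, S3}. Their union is {0, 1, 2, 3, 4, 5, 6}, which is all 7 legs.
Only S1 contains 2, so S1 is forced; the remaining 4 legs need at least 2 more crews (each remaining crew adds at most 3) — so at least 3 crews are needed, and 3 is optimal.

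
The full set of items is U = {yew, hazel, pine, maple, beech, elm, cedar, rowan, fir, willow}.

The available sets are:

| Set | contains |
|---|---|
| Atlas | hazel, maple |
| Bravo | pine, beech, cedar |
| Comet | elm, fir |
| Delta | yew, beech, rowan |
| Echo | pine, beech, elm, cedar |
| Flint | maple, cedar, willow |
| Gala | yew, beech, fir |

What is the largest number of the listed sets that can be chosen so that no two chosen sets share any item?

3

Comet, Delta, Flint are pairwise disjoint (Comet={elm,fir}; Delta={yew,beech,rowan}; Flint={maple,cedar,willow}).
Every remaining set overlaps one of these, and no 4 of the listed sets are pairwise disjoint, so 3 is the maximum.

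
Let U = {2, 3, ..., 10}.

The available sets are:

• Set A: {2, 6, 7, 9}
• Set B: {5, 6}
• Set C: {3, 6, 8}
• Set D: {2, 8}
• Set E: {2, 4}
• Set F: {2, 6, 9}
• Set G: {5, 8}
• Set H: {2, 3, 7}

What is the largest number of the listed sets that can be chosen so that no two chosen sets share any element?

E, G are pairwise disjoint (E={2,4}; G={5,8}).
Every remaining set overlaps one of these, and no 3 of the listed sets are pairwise disjoint, so 2 is the maximum.

2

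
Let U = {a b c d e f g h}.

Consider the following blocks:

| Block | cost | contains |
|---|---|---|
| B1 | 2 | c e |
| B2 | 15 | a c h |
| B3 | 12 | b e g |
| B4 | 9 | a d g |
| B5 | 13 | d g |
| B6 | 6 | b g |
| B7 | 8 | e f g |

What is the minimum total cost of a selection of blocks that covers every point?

B2, B4, B6, B7 together cover every point (B2 ∪ B4 ∪ B6 ∪ B7 = {a, b, c, d, e, f, g, h}); total cost 15 + 9 + 6 + 8 = 38.
The greedy pick B1, B4, B6, B7, B2 costs 40; no covering selection beats 38.

38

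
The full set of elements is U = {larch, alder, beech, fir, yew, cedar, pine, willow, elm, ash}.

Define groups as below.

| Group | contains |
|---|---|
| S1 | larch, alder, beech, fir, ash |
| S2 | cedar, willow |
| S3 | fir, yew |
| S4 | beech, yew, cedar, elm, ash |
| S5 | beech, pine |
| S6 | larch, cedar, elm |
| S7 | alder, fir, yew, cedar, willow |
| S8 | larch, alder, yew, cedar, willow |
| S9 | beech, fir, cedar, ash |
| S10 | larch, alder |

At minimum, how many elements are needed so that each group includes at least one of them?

Take H = {larch, yew, cedar, pine}. Each listed group contains at least one of these, so H is a hitting set of size 4.
The groups S2, S3, S5, S10 are pairwise disjoint, so any hitting set needs a separate element for each — at least 4. Hence 4 is optimal.

4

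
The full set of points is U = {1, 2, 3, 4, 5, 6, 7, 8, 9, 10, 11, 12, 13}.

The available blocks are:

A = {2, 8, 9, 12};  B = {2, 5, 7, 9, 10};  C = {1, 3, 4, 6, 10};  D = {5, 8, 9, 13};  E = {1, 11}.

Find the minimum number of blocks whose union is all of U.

5

A and B and C and D and E together: A ∪ B ∪ C ∪ D ∪ E = {1, 2, 3, 4, 5, 6, 7, 8, 9, 10, 11, 12, 13} — every point is covered.
No 4 of the 5 blocks cover everything (all 5 combinations miss at least one point), so 5 is optimal.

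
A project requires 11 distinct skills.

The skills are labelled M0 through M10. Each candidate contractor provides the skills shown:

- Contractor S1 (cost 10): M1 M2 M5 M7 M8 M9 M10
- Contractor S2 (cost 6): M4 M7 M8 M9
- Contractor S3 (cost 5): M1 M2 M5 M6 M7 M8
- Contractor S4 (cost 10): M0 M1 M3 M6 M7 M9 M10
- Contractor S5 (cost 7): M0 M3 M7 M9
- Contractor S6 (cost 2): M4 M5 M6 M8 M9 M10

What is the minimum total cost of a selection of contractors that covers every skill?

14

S3, S5, S6 together cover every skill (S3 ∪ S5 ∪ S6 = {M0, M1, M2, M3, M4, M5, M6, M7, M8, M9, M10}); total cost 5 + 7 + 2 = 14.
No covering selection has total cost below 14.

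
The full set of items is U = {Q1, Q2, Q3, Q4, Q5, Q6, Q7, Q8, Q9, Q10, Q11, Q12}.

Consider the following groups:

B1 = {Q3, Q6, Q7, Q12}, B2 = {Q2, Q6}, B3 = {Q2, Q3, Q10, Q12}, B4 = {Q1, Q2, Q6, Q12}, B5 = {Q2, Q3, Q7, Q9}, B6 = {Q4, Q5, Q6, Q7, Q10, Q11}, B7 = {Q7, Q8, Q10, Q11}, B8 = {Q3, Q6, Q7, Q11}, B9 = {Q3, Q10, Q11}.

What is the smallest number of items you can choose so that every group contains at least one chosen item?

The 3 items {Q2, Q3, Q7} hit every group.
No choice of 2 items meets every group, so 3 is the minimum.

3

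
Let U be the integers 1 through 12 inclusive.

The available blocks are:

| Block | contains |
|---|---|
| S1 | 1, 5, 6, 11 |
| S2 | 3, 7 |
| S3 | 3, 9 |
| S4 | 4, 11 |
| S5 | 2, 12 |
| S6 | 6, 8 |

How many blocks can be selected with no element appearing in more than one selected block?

4

S3, S4, S5, S6 are pairwise disjoint (S3={3,9}; S4={4,11}; S5={2,12}; S6={6,8}).
Every remaining block overlaps one of these, and no 5 of the listed blocks are pairwise disjoint, so 4 is the maximum.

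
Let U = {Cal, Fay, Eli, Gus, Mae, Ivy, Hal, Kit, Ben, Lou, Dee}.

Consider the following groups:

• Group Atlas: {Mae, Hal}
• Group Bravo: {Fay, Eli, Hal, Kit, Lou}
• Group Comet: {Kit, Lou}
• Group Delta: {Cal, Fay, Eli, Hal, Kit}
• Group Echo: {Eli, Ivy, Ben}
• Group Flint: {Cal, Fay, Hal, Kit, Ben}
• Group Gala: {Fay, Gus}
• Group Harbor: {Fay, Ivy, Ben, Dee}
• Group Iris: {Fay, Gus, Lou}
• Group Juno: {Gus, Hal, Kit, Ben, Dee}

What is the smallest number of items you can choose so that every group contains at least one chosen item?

H = {Fay, Mae, Ben, Lou} meets every group (each contains at least one member of H), and |H| = 4.
The groups Atlas, Comet, Echo, Gala are pairwise disjoint, so any hitting set needs a separate item for each — at least 4. Hence 4 is optimal.

4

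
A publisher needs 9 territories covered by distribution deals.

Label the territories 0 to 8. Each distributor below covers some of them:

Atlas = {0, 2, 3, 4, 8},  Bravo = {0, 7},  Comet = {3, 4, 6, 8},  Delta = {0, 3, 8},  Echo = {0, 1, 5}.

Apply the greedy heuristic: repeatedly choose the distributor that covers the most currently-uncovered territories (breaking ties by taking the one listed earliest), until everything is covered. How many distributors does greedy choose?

4

Greedy: pick Atlas (covers 5 new) → pick Echo (covers 2 new) → pick Bravo (covers 1 new) → pick Comet (covers 1 new). Total picks: 4.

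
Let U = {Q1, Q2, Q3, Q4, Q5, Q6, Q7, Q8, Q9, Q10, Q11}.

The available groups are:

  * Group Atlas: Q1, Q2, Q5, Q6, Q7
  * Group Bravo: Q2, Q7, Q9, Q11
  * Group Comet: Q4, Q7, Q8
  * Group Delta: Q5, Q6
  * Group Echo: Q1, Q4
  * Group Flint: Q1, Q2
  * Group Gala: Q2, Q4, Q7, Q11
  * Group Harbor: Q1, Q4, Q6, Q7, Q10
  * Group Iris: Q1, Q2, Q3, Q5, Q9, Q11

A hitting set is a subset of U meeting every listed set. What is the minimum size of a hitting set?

3

H = {Q2, Q4, Q6} meets every group (each contains at least one member of H), and |H| = 3.
The groups Bravo, Delta, Echo are pairwise disjoint, so any hitting set needs a separate element for each — at least 3. Hence 3 is optimal.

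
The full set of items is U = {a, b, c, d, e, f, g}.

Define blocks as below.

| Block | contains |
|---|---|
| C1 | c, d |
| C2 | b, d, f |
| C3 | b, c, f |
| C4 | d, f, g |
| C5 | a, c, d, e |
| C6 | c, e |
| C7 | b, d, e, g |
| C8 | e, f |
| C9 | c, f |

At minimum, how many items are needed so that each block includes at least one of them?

3

Take H = {c, d, f}. Each listed block contains at least one of these, so H is a hitting set of size 3.
No choice of 2 items meets every block, so 3 is the minimum.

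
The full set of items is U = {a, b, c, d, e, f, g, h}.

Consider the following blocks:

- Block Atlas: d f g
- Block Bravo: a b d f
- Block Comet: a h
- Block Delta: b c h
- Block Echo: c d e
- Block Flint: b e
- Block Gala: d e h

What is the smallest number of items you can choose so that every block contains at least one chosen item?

3

Take T = {d, e, h}. Each listed block contains at least one of these, so T is a hitting set of size 3.
The blocks Atlas, Comet, Flint are pairwise disjoint, so any hitting set needs a separate item for each — at least 3. Hence 3 is optimal.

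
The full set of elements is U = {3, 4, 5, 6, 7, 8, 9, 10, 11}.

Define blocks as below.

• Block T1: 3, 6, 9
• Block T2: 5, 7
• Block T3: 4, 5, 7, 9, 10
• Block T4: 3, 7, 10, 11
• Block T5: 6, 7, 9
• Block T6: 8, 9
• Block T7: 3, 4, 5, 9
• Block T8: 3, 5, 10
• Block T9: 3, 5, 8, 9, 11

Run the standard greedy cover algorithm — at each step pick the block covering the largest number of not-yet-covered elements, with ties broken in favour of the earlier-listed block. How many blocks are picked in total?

3

Greedy: pick T3 (covers 5 new) → pick T9 (covers 3 new) → pick T1 (covers 1 new). Total picks: 3.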